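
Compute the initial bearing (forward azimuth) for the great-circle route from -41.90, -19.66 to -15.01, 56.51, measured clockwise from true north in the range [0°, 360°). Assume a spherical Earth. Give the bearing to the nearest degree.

Δλ = 56.51 − -19.66 = 76.17°.
θ = atan2( sin Δλ · cos φ₂ , cos φ₁ · sin φ₂ − sin φ₁ · cos φ₂ · cos Δλ )
  = atan2(0.93788, -0.03857) = 92.355° → normalised to [0°, 360°): 92.355°.

92°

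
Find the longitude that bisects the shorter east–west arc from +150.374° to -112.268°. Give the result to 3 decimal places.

-160.947°

Signed shortest Δλ from +150.374° to -112.268° is +97.358°.
Midpoint longitude = +150.374° + (+97.358°)/2 = +150.374° + 48.679° = +199.053°.
Normalise into (−180°, 180°]: -160.947°.
(The naïve average (+150.374 + -112.268)/2 = 19.053° is on the wrong side of the globe.)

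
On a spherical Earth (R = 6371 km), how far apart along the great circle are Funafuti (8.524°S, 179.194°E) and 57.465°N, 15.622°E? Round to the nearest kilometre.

Δλ = 15.622 − 179.194 = -163.572°.
Δφ = 57.465 − -8.524 = 65.989°.
a = sin²(Δφ/2) + cos φ₁ · cos φ₂ · sin²(Δλ/2) = 0.817561.
c = 2·atan2(√a, √(1−a)) = 2.25896 rad → d = 6371·c ≈ 14391.86 km.

14392 km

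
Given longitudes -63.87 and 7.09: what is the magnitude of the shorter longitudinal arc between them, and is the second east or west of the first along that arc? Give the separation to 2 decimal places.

Raw difference: 7.09 − -63.87 = 70.96°.
Normalise into (−180°, 180°]: 70.96° stays 70.96°.
Positive ⇒ the second point lies to the east; separation 70.96°.

70.96° east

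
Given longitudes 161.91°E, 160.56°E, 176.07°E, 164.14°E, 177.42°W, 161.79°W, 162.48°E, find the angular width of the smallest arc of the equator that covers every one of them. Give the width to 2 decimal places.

Sort the longitudes: -177.42°, -161.79°, +160.56°, +161.91°, +162.48°, +164.14°, +176.07°.
Eastward gaps between consecutive values (wrapping around): 15.63°, 322.35°, 1.35°, 0.57°, 1.66°, 11.93°, 6.51°.
Largest gap = 322.35° ⇒ minimal covering band is its complement: 360° − 322.35° = 37.65°.
Band runs from +160.56° eastward to -161.79°, crossing the antimeridian.

37.65°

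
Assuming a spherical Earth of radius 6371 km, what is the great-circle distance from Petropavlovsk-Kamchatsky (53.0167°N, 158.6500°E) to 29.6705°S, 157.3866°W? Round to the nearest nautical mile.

5470 nmi

Δλ = -157.3866 − 158.6500 = -316.0366°; wrapped into (−180°, 180°]: 43.9634°.
Δφ = -29.6705 − 53.0167 = -82.6872°.
a = sin²(Δφ/2) + cos φ₁ · cos φ₂ · sin²(Δλ/2) = 0.509592.
c = 2·atan2(√a, √(1−a)) = 1.58998 rad → d = 6371·c ≈ 10129.78 km ≈ 5469.64 nmi.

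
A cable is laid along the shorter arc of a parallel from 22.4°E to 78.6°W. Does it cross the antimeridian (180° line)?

No

Signed shortest Δλ = ((-78.6 − 22.4 + 180) mod 360) − 180 = -101.0°.
Going west by 101.0° from +22.4° reaches -78.6° without touching 180°.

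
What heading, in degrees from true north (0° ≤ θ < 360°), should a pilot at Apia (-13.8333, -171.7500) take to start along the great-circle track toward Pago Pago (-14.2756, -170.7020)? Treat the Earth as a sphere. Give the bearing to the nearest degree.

Δλ = -170.7020 − -171.7500 = 1.0480°.
θ = atan2( sin Δλ · cos φ₂ , cos φ₁ · sin φ₂ − sin φ₁ · cos φ₂ · cos Δλ )
  = atan2(0.01773, -0.00776) = 113.639° → normalised to [0°, 360°): 113.639°.

114°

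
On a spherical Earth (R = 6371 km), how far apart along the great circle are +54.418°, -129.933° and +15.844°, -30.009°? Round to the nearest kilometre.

Δλ = -30.009 − -129.933 = 99.924°.
Δφ = 15.844 − 54.418 = -38.574°.
a = sin²(Δφ/2) + cos φ₁ · cos φ₂ · sin²(Δλ/2) = 0.437214.
c = 2·atan2(√a, √(1−a)) = 1.44489 rad → d = 6371·c ≈ 9205.41 km.

9205 km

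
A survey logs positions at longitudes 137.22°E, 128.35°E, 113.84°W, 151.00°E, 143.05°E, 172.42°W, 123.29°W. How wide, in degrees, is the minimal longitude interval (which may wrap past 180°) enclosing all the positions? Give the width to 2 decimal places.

117.81°

Sort the longitudes: -172.42°, -123.29°, -113.84°, +128.35°, +137.22°, +143.05°, +151.00°.
Eastward gaps between consecutive values (wrapping around): 49.13°, 9.45°, 242.19°, 8.87°, 5.83°, 7.95°, 36.58°.
Largest gap = 242.19° ⇒ minimal covering band is its complement: 360° − 242.19° = 117.81°.
Band runs from +128.35° eastward to -113.84°, crossing the antimeridian.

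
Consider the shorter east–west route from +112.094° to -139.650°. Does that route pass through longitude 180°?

Naïve |-139.650 − 112.094| = 251.744° > 180°, so the shorter arc goes the other way round — across 180°.
Signed shortest Δλ = ((-139.650 − 112.094 + 180) mod 360) − 180 = 108.256°.
Going east by 108.256° from +112.094° passes through 180° before reaching -139.650°.

Yes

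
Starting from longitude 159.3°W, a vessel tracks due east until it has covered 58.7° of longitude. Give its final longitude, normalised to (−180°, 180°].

100.6°W

Start at -159.3°; shift +58.7° → -100.6°.
-100.6° already lies in (−180°, 180°].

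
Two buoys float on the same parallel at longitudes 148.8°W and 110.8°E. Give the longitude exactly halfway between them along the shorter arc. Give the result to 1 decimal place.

161.0°E

Signed shortest Δλ from -148.8° to +110.8° is -100.4°.
Midpoint longitude = -148.8° + (-100.4°)/2 = -148.8° − 50.2° = -199.0°.
Normalise into (−180°, 180°]: +161.0°.
(The naïve average (-148.8 + +110.8)/2 = -19.0° is on the wrong side of the globe.)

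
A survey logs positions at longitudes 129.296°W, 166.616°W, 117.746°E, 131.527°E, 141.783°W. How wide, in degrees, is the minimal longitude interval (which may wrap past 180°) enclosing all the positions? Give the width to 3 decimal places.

112.958°

Sort the longitudes: -166.616°, -141.783°, -129.296°, +117.746°, +131.527°.
Eastward gaps between consecutive values (wrapping around): 24.833°, 12.487°, 247.042°, 13.781°, 61.857°.
Largest gap = 247.042° ⇒ minimal covering band is its complement: 360° − 247.042° = 112.958°.
Band runs from +117.746° eastward to -129.296°, crossing the antimeridian.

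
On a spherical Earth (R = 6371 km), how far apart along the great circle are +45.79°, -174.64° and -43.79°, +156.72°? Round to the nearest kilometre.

10353 km

Δλ = 156.72 − -174.64 = 331.36°; wrapped into (−180°, 180°]: -28.64°.
Δφ = -43.79 − 45.79 = -89.58°.
a = sin²(Δφ/2) + cos φ₁ · cos φ₂ · sin²(Δλ/2) = 0.527128.
c = 2·atan2(√a, √(1−a)) = 1.62508 rad → d = 6371·c ≈ 10353.38 km.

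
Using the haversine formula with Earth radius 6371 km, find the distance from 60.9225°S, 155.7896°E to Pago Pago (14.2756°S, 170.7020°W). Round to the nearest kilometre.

5842 km

Δλ = -170.7020 − 155.7896 = -326.4916°; wrapped into (−180°, 180°]: 33.5084°.
Δφ = -14.2756 − -60.9225 = 46.6469°.
a = sin²(Δφ/2) + cos φ₁ · cos φ₂ · sin²(Δλ/2) = 0.195891.
c = 2·atan2(√a, √(1−a)) = 0.91698 rad → d = 6371·c ≈ 5842.10 km.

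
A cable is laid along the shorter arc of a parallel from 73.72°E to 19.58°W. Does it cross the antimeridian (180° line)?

Signed shortest Δλ = ((-19.58 − 73.72 + 180) mod 360) − 180 = -93.3°.
Going west by 93.3° from +73.72° reaches -19.58° without touching 180°.

No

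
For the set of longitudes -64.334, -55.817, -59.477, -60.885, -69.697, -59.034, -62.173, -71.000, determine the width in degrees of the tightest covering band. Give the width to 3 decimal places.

15.183°

Sort the longitudes: -71.000°, -69.697°, -64.334°, -62.173°, -60.885°, -59.477°, -59.034°, -55.817°.
Eastward gaps between consecutive values (wrapping around): 1.303°, 5.363°, 2.161°, 1.288°, 1.408°, 0.443°, 3.217°, 344.817°.
Largest gap = 344.817° ⇒ minimal covering band is its complement: 360° − 344.817° = 15.183°.
Band runs from -71.000° eastward to -55.817°.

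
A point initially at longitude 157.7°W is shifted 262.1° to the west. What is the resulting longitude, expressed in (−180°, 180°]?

59.8°W

Start at -157.7°; shift −262.1° → -419.8°.
-419.8° lies outside (−180°, 180°]; add 360° → -59.8°.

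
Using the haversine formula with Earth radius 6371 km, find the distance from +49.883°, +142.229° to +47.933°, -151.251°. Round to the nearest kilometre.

Δλ = -151.251 − 142.229 = -293.480°; wrapped into (−180°, 180°]: 66.520°.
Δφ = 47.933 − 49.883 = -1.950°.
a = sin²(Δφ/2) + cos φ₁ · cos φ₂ · sin²(Δλ/2) = 0.130143.
c = 2·atan2(√a, √(1−a)) = 0.73815 rad → d = 6371·c ≈ 4702.76 km.

4703 km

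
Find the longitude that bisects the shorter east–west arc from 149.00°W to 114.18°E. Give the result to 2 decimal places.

162.59°E

Signed shortest Δλ from -149.00° to +114.18° is -96.82°.
Midpoint longitude = -149.00° + (-96.82°)/2 = -149.00° − 48.41° = -197.41°.
Normalise into (−180°, 180°]: +162.59°.
(The naïve average (-149.00 + +114.18)/2 = -17.41° is on the wrong side of the globe.)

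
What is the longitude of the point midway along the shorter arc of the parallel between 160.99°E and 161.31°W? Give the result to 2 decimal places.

Signed shortest Δλ from +160.99° to -161.31° is +37.70°.
Midpoint longitude = +160.99° + (+37.70°)/2 = +160.99° + 18.85° = +179.84°.
(The naïve average (+160.99 + -161.31)/2 = -0.16° is on the wrong side of the globe.)

179.84°E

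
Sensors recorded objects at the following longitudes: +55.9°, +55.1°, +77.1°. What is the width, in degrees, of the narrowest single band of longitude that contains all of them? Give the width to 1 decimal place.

22.0°

Sort the longitudes: +55.1°, +55.9°, +77.1°.
Eastward gaps between consecutive values (wrapping around): 0.8°, 21.2°, 338.0°.
Largest gap = 338.0° ⇒ minimal covering band is its complement: 360° − 338.0° = 22.0°.
Band runs from +55.1° eastward to +77.1°.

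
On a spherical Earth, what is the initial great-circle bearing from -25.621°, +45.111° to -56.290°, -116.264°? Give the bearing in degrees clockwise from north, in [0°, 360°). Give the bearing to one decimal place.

Δλ = -116.264 − 45.111 = -161.375°.
θ = atan2( sin Δλ · cos φ₂ , cos φ₁ · sin φ₂ − sin φ₁ · cos φ₂ · cos Δλ )
  = atan2(-0.17725, -0.97748) = -169.722° → normalised to [0°, 360°): 190.278°.

190.3°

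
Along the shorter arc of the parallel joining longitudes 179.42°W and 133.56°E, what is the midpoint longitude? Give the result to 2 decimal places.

Signed shortest Δλ from -179.42° to +133.56° is -47.02°.
Midpoint longitude = -179.42° + (-47.02°)/2 = -179.42° − 23.51° = -202.93°.
Normalise into (−180°, 180°]: +157.07°.
(The naïve average (-179.42 + +133.56)/2 = -22.93° is on the wrong side of the globe.)

157.07°E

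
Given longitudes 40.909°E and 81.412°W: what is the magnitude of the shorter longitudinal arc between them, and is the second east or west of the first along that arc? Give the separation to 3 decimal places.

122.321° west

Raw difference: -81.412 − 40.909 = -122.321°.
Normalise into (−180°, 180°]: -122.321° stays -122.321°.
Negative ⇒ the second point lies to the west; separation 122.321°.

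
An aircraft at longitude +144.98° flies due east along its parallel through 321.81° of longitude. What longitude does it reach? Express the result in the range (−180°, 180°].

+106.79°

Start at +144.98°; shift +321.81° → +466.79°.
+466.79° lies outside (−180°, 180°]; subtract 360° → +106.79°.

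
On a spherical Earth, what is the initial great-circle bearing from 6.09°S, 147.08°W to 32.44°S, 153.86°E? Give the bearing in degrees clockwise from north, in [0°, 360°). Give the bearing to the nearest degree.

Δλ = 153.86 − -147.08 = 300.94°; wrapped into (−180°, 180°]: -59.06°.
θ = atan2( sin Δλ · cos φ₂ , cos φ₁ · sin φ₂ − sin φ₁ · cos φ₂ · cos Δλ )
  = atan2(-0.72386, -0.48736) = -123.951° → normalised to [0°, 360°): 236.049°.

236°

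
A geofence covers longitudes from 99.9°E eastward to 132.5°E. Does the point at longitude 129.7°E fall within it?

Yes

Band width going east from +99.9° to +132.5°: ((132.5 − 99.9) mod 360) = 32.6°.
Offset of +129.7° east of the west edge: ((129.7 − 99.9) mod 360) = 29.8°.
29.8° ≤ 32.6° ⇒ inside.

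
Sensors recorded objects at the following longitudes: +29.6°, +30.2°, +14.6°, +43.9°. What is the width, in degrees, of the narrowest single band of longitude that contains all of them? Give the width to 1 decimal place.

Sort the longitudes: +14.6°, +29.6°, +30.2°, +43.9°.
Eastward gaps between consecutive values (wrapping around): 15.0°, 0.6°, 13.7°, 330.7°.
Largest gap = 330.7° ⇒ minimal covering band is its complement: 360° − 330.7° = 29.3°.
Band runs from +14.6° eastward to +43.9°.

29.3°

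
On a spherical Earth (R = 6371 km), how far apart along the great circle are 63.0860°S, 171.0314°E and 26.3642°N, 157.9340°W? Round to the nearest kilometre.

Δλ = -157.9340 − 171.0314 = -328.9654°; wrapped into (−180°, 180°]: 31.0346°.
Δφ = 26.3642 − -63.0860 = 89.4502°.
a = sin²(Δφ/2) + cos φ₁ · cos φ₂ · sin²(Δλ/2) = 0.524230.
c = 2·atan2(√a, √(1−a)) = 1.61927 rad → d = 6371·c ≈ 10316.40 km.

10316 km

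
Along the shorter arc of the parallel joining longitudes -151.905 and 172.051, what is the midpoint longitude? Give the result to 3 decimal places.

-169.927°

Signed shortest Δλ from -151.905° to +172.051° is -36.044°.
Midpoint longitude = -151.905° + (-36.044°)/2 = -151.905° − 18.022° = -169.927°.
(The naïve average (-151.905 + +172.051)/2 = 10.073° is on the wrong side of the globe.)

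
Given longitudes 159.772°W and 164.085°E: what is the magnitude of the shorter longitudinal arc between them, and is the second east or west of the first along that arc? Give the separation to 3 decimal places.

Raw difference: 164.085 − -159.772 = 323.857°.
Normalise into (−180°, 180°]: 323.857° − 360° = -36.143°.
Negative ⇒ the second point lies to the west; separation 36.143°.

36.143° west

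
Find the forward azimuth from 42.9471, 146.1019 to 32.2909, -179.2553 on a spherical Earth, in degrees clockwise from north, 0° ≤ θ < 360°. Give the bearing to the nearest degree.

100°

Δλ = -179.2553 − 146.1019 = -325.3572°; wrapped into (−180°, 180°]: 34.6428°.
θ = atan2( sin Δλ · cos φ₂ , cos φ₁ · sin φ₂ − sin φ₁ · cos φ₂ · cos Δλ )
  = atan2(0.48054, -0.08281) = 99.777° → normalised to [0°, 360°): 99.777°.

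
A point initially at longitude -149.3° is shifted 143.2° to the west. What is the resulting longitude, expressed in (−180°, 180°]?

Start at -149.3°; shift −143.2° → -292.5°.
-292.5° lies outside (−180°, 180°]; add 360° → +67.5°.

+67.5°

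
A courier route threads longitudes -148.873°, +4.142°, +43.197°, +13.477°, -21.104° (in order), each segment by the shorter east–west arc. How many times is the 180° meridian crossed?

Leg 1: -148.873° → +4.142°, shortest Δλ = 153.015° (east) — does not cross 180°.
Leg 2: +4.142° → +43.197°, shortest Δλ = 39.055° (east) — does not cross 180°.
Leg 3: +43.197° → +13.477°, shortest Δλ = -29.72° (west) — does not cross 180°.
Leg 4: +13.477° → -21.104°, shortest Δλ = -34.581° (west) — does not cross 180°.
Total crossings: 0.

0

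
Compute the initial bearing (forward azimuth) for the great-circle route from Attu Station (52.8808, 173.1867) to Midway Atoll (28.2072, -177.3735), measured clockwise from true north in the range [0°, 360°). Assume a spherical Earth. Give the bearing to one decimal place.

Δλ = -177.3735 − 173.1867 = -350.5602°; wrapped into (−180°, 180°]: 9.4398°.
θ = atan2( sin Δλ · cos φ₂ , cos φ₁ · sin φ₂ − sin φ₁ · cos φ₂ · cos Δλ )
  = atan2(0.14453, -0.40793) = 160.490° → normalised to [0°, 360°): 160.490°.

160.5°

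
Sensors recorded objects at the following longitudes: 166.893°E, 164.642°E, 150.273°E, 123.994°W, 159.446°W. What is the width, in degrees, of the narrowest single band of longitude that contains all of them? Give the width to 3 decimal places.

Sort the longitudes: -159.446°, -123.994°, +150.273°, +164.642°, +166.893°.
Eastward gaps between consecutive values (wrapping around): 35.452°, 274.267°, 14.369°, 2.251°, 33.661°.
Largest gap = 274.267° ⇒ minimal covering band is its complement: 360° − 274.267° = 85.733°.
Band runs from +150.273° eastward to -123.994°, crossing the antimeridian.

85.733°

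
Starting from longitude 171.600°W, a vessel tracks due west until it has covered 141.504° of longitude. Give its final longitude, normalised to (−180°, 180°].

46.896°E

Start at -171.600°; shift −141.504° → -313.104°.
-313.104° lies outside (−180°, 180°]; add 360° → +46.896°.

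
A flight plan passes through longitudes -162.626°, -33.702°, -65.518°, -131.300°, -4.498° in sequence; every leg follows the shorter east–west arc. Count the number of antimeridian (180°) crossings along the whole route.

0

Leg 1: -162.626° → -33.702°, shortest Δλ = 128.924° (east) — does not cross 180°.
Leg 2: -33.702° → -65.518°, shortest Δλ = -31.816° (west) — does not cross 180°.
Leg 3: -65.518° → -131.300°, shortest Δλ = -65.782° (west) — does not cross 180°.
Leg 4: -131.300° → -4.498°, shortest Δλ = 126.802° (east) — does not cross 180°.
Total crossings: 0.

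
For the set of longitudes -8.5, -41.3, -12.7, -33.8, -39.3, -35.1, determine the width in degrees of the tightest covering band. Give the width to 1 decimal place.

32.8°

Sort the longitudes: -41.3°, -39.3°, -35.1°, -33.8°, -12.7°, -8.5°.
Eastward gaps between consecutive values (wrapping around): 2.0°, 4.2°, 1.3°, 21.1°, 4.2°, 327.2°.
Largest gap = 327.2° ⇒ minimal covering band is its complement: 360° − 327.2° = 32.8°.
Band runs from -41.3° eastward to -8.5°.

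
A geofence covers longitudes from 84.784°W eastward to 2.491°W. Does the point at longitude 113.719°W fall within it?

Band width going east from -84.784° to -2.491°: ((-2.491 − -84.784) mod 360) = 82.293°.
Offset of -113.719° east of the west edge: ((-113.719 − -84.784) mod 360) = 331.065°.
331.065° > 82.293° ⇒ outside.

No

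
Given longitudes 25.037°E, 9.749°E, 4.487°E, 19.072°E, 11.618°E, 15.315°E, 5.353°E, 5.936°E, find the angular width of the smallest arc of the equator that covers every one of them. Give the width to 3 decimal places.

20.550°

Sort the longitudes: +4.487°, +5.353°, +5.936°, +9.749°, +11.618°, +15.315°, +19.072°, +25.037°.
Eastward gaps between consecutive values (wrapping around): 0.866°, 0.583°, 3.813°, 1.869°, 3.697°, 3.757°, 5.965°, 339.450°.
Largest gap = 339.450° ⇒ minimal covering band is its complement: 360° − 339.450° = 20.550°.
Band runs from +4.487° eastward to +25.037°.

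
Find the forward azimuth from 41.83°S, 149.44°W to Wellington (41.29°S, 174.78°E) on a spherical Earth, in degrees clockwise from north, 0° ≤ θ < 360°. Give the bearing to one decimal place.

Δλ = 174.78 − -149.44 = 324.22°; wrapped into (−180°, 180°]: -35.78°.
θ = atan2( sin Δλ · cos φ₂ , cos φ₁ · sin φ₂ − sin φ₁ · cos φ₂ · cos Δλ )
  = atan2(-0.43931, -0.08515) = -100.970° → normalised to [0°, 360°): 259.030°.

259.0°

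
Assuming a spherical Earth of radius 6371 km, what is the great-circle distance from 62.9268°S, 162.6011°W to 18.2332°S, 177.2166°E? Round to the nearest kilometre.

Δλ = 177.2166 − -162.6011 = 339.8177°; wrapped into (−180°, 180°]: -20.1823°.
Δφ = -18.2332 − -62.9268 = 44.6936°.
a = sin²(Δφ/2) + cos φ₁ · cos φ₂ · sin²(Δλ/2) = 0.157832.
c = 2·atan2(√a, √(1−a)) = 0.81710 rad → d = 6371·c ≈ 5205.77 km.

5206 km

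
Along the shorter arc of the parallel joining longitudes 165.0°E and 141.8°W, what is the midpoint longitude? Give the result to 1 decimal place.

Signed shortest Δλ from +165.0° to -141.8° is +53.2°.
Midpoint longitude = +165.0° + (+53.2°)/2 = +165.0° + 26.6° = +191.6°.
Normalise into (−180°, 180°]: -168.4°.
(The naïve average (+165.0 + -141.8)/2 = 11.6° is on the wrong side of the globe.)

168.4°W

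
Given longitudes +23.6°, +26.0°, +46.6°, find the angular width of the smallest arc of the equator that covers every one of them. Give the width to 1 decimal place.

Sort the longitudes: +23.6°, +26.0°, +46.6°.
Eastward gaps between consecutive values (wrapping around): 2.4°, 20.6°, 337.0°.
Largest gap = 337.0° ⇒ minimal covering band is its complement: 360° − 337.0° = 23.0°.
Band runs from +23.6° eastward to +46.6°.

23.0°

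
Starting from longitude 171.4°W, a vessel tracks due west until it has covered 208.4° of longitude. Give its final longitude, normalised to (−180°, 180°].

19.8°W

Start at -171.4°; shift −208.4° → -379.8°.
-379.8° lies outside (−180°, 180°]; add 360° → -19.8°.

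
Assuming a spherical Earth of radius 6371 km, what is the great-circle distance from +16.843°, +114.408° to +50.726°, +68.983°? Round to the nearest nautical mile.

2972 nmi

Δλ = 68.983 − 114.408 = -45.425°.
Δφ = 50.726 − 16.843 = 33.883°.
a = sin²(Δφ/2) + cos φ₁ · cos φ₂ · sin²(Δλ/2) = 0.175234.
c = 2·atan2(√a, √(1−a)) = 0.86383 rad → d = 6371·c ≈ 5503.45 km ≈ 2971.62 nmi.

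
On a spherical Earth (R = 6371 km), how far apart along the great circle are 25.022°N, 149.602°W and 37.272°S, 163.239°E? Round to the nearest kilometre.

Δλ = 163.239 − -149.602 = 312.841°; wrapped into (−180°, 180°]: -47.159°.
Δφ = -37.272 − 25.022 = -62.294°.
a = sin²(Δφ/2) + cos φ₁ · cos φ₂ · sin²(Δλ/2) = 0.382918.
c = 2·atan2(√a, √(1−a)) = 1.33444 rad → d = 6371·c ≈ 8501.70 km.

8502 km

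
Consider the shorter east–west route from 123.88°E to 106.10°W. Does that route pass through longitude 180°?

Naïve |-106.10 − 123.88| = 229.98° > 180°, so the shorter arc goes the other way round — across 180°.
Signed shortest Δλ = ((-106.10 − 123.88 + 180) mod 360) − 180 = 130.02°.
Going east by 130.02° from +123.88° passes through 180° before reaching -106.10°.

Yes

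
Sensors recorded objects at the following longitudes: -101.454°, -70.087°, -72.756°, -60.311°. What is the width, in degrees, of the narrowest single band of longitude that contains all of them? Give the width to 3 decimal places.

Sort the longitudes: -101.454°, -72.756°, -70.087°, -60.311°.
Eastward gaps between consecutive values (wrapping around): 28.698°, 2.669°, 9.776°, 318.857°.
Largest gap = 318.857° ⇒ minimal covering band is its complement: 360° − 318.857° = 41.143°.
Band runs from -101.454° eastward to -60.311°.

41.143°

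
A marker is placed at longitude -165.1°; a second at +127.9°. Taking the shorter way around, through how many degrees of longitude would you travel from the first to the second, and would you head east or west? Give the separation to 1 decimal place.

Raw difference: 127.9 − -165.1 = 293.0°.
Normalise into (−180°, 180°]: 293.0° − 360° = -67.0°.
Negative ⇒ the second point lies to the west; separation 67.0°.

67.0° west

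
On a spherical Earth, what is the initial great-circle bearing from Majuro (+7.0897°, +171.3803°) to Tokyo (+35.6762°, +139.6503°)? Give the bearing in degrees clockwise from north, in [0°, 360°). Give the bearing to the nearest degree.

Δλ = 139.6503 − 171.3803 = -31.7300°.
θ = atan2( sin Δλ · cos φ₂ , cos φ₁ · sin φ₂ − sin φ₁ · cos φ₂ · cos Δλ )
  = atan2(-0.42722, 0.49347) = -40.884° → normalised to [0°, 360°): 319.116°.

319°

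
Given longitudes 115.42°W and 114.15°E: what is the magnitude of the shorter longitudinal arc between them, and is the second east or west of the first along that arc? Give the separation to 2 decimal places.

Raw difference: 114.15 − -115.42 = 229.57°.
Normalise into (−180°, 180°]: 229.57° − 360° = -130.43°.
Negative ⇒ the second point lies to the west; separation 130.43°.

130.43° west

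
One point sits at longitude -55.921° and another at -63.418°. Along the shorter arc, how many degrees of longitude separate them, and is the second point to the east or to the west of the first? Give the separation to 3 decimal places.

Raw difference: -63.418 − -55.921 = -7.497°.
Normalise into (−180°, 180°]: -7.497° stays -7.497°.
Negative ⇒ the second point lies to the west; separation 7.497°.

7.497° west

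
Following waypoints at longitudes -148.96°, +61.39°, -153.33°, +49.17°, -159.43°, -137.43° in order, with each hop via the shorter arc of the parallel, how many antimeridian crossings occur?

Leg 1: -148.96° → +61.39°, shortest Δλ = -149.65° (west) — crosses 180°.
Leg 2: +61.39° → -153.33°, shortest Δλ = 145.28° (east) — crosses 180°.
Leg 3: -153.33° → +49.17°, shortest Δλ = -157.5° (west) — crosses 180°.
Leg 4: +49.17° → -159.43°, shortest Δλ = 151.4° (east) — crosses 180°.
Leg 5: -159.43° → -137.43°, shortest Δλ = 22.0° (east) — does not cross 180°.
Total crossings: 4.

4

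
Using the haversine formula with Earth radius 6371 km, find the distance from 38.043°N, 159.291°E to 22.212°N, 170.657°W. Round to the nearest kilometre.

Δλ = -170.657 − 159.291 = -329.948°; wrapped into (−180°, 180°]: 30.052°.
Δφ = 22.212 − 38.043 = -15.831°.
a = sin²(Δφ/2) + cos φ₁ · cos φ₂ · sin²(Δλ/2) = 0.067971.
c = 2·atan2(√a, √(1−a)) = 0.52752 rad → d = 6371·c ≈ 3360.83 km.

3361 km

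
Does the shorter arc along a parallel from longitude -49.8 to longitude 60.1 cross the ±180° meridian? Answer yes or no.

No

Signed shortest Δλ = ((60.1 − -49.8 + 180) mod 360) − 180 = 109.9°.
Going east by 109.9° from -49.8° reaches +60.1° without touching 180°.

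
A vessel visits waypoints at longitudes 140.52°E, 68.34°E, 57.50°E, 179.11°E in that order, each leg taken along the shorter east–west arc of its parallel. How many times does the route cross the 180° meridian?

0

Leg 1: +140.52° → +68.34°, shortest Δλ = -72.18° (west) — does not cross 180°.
Leg 2: +68.34° → +57.50°, shortest Δλ = -10.84° (west) — does not cross 180°.
Leg 3: +57.50° → +179.11°, shortest Δλ = 121.61° (east) — does not cross 180°.
Total crossings: 0.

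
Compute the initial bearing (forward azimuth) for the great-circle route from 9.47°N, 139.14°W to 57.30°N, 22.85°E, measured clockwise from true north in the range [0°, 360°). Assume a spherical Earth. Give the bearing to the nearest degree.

10°

Δλ = 22.85 − -139.14 = 161.99°.
θ = atan2( sin Δλ · cos φ₂ , cos φ₁ · sin φ₂ − sin φ₁ · cos φ₂ · cos Δλ )
  = atan2(0.16703, 0.91457) = 10.350° → normalised to [0°, 360°): 10.350°.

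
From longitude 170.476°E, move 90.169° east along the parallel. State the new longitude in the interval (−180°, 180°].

Start at +170.476°; shift +90.169° → +260.645°.
+260.645° lies outside (−180°, 180°]; subtract 360° → -99.355°.

99.355°W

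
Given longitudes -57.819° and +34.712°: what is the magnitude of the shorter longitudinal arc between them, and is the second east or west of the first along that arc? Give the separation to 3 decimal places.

Raw difference: 34.712 − -57.819 = 92.531°.
Normalise into (−180°, 180°]: 92.531° stays 92.531°.
Positive ⇒ the second point lies to the east; separation 92.531°.

92.531° east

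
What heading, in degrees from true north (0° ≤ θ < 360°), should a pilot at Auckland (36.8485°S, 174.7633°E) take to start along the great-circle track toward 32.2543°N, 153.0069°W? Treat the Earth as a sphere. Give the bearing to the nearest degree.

28°

Δλ = -153.0069 − 174.7633 = -327.7702°; wrapped into (−180°, 180°]: 32.2298°.
θ = atan2( sin Δλ · cos φ₂ , cos φ₁ · sin φ₂ − sin φ₁ · cos φ₂ · cos Δλ )
  = atan2(0.45102, 0.85608) = 27.782° → normalised to [0°, 360°): 27.782°.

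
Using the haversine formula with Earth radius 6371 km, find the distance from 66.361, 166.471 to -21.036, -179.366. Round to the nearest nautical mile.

Δλ = -179.366 − 166.471 = -345.837°; wrapped into (−180°, 180°]: 14.163°.
Δφ = -21.036 − 66.361 = -87.397°.
a = sin²(Δφ/2) + cos φ₁ · cos φ₂ · sin²(Δλ/2) = 0.482980.
c = 2·atan2(√a, √(1−a)) = 1.53675 rad → d = 6371·c ≈ 9790.64 km ≈ 5286.52 nmi.

5287 nmi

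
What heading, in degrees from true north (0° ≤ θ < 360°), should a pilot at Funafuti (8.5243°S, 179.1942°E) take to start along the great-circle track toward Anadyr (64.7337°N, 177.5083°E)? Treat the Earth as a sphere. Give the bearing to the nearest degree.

Δλ = 177.5083 − 179.1942 = -1.6859°.
θ = atan2( sin Δλ · cos φ₂ , cos φ₁ · sin φ₂ − sin φ₁ · cos φ₂ · cos Δλ )
  = atan2(-0.01256, 0.95758) = -0.751° → normalised to [0°, 360°): 359.249°.

359°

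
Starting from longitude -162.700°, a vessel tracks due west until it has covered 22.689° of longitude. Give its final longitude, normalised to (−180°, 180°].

Start at -162.700°; shift −22.689° → -185.389°.
-185.389° lies outside (−180°, 180°]; add 360° → +174.611°.

+174.611°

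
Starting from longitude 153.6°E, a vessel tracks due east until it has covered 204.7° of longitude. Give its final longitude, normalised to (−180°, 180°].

1.7°W

Start at +153.6°; shift +204.7° → +358.3°.
+358.3° lies outside (−180°, 180°]; subtract 360° → -1.7°.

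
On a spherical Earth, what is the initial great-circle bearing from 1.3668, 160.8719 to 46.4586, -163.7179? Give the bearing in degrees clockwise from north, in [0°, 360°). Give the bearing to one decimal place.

29.3°

Δλ = -163.7179 − 160.8719 = -324.5898°; wrapped into (−180°, 180°]: 35.4102°.
θ = atan2( sin Δλ · cos φ₂ , cos φ₁ · sin φ₂ − sin φ₁ · cos φ₂ · cos Δλ )
  = atan2(0.39915, 0.71128) = 29.300° → normalised to [0°, 360°): 29.300°.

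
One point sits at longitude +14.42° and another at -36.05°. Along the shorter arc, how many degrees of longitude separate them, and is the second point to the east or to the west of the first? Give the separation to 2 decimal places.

Raw difference: -36.05 − 14.42 = -50.47°.
Normalise into (−180°, 180°]: -50.47° stays -50.47°.
Negative ⇒ the second point lies to the west; separation 50.47°.

50.47° west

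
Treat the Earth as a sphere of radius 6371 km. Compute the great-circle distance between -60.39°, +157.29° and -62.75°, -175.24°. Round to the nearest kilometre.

Δλ = -175.24 − 157.29 = -332.53°; wrapped into (−180°, 180°]: 27.47°.
Δφ = -62.75 − -60.39 = -2.36°.
a = sin²(Δφ/2) + cos φ₁ · cos φ₂ · sin²(Δλ/2) = 0.013178.
c = 2·atan2(√a, √(1−a)) = 0.23010 rad → d = 6371·c ≈ 1465.94 km.

1466 km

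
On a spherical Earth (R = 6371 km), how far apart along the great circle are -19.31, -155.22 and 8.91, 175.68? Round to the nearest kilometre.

Δλ = 175.68 − -155.22 = 330.90°; wrapped into (−180°, 180°]: -29.10°.
Δφ = 8.91 − -19.31 = 28.22°.
a = sin²(Δφ/2) + cos φ₁ · cos φ₂ · sin²(Δλ/2) = 0.118275.
c = 2·atan2(√a, √(1−a)) = 0.70216 rad → d = 6371·c ≈ 4473.46 km.

4473 km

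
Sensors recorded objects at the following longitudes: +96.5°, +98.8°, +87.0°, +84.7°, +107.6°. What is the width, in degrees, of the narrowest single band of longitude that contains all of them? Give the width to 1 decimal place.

Sort the longitudes: +84.7°, +87.0°, +96.5°, +98.8°, +107.6°.
Eastward gaps between consecutive values (wrapping around): 2.3°, 9.5°, 2.3°, 8.8°, 337.1°.
Largest gap = 337.1° ⇒ minimal covering band is its complement: 360° − 337.1° = 22.9°.
Band runs from +84.7° eastward to +107.6°.

22.9°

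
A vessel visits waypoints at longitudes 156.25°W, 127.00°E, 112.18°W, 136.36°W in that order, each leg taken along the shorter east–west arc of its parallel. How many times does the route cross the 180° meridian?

2

Leg 1: -156.25° → +127.00°, shortest Δλ = -76.75° (west) — crosses 180°.
Leg 2: +127.00° → -112.18°, shortest Δλ = 120.82° (east) — crosses 180°.
Leg 3: -112.18° → -136.36°, shortest Δλ = -24.18° (west) — does not cross 180°.
Total crossings: 2.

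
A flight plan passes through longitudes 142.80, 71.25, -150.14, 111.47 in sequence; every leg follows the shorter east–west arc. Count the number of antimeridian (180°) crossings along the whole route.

2

Leg 1: +142.80° → +71.25°, shortest Δλ = -71.55° (west) — does not cross 180°.
Leg 2: +71.25° → -150.14°, shortest Δλ = 138.61° (east) — crosses 180°.
Leg 3: -150.14° → +111.47°, shortest Δλ = -98.39° (west) — crosses 180°.
Total crossings: 2.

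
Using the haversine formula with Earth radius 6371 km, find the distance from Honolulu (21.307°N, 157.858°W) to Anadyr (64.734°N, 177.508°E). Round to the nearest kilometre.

5156 km

Δλ = 177.508 − -157.858 = 335.366°; wrapped into (−180°, 180°]: -24.634°.
Δφ = 64.734 − 21.307 = 43.427°.
a = sin²(Δφ/2) + cos φ₁ · cos φ₂ · sin²(Δλ/2) = 0.154970.
c = 2·atan2(√a, √(1−a)) = 0.80922 rad → d = 6371·c ≈ 5155.56 km.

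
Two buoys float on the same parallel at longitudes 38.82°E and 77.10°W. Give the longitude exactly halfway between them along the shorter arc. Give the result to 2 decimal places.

19.14°W

Signed shortest Δλ from +38.82° to -77.10° is -115.92°.
Midpoint longitude = +38.82° + (-115.92°)/2 = +38.82° − 57.96° = -19.14°.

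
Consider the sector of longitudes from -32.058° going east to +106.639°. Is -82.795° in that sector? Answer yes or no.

Band width going east from -32.058° to +106.639°: ((106.639 − -32.058) mod 360) = 138.697°.
Offset of -82.795° east of the west edge: ((-82.795 − -32.058) mod 360) = 309.263°.
309.263° > 138.697° ⇒ outside.

No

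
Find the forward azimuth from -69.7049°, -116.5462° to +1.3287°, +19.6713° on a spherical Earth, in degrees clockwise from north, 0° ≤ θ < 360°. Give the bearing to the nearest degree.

Δλ = 19.6713 − -116.5462 = 136.2175°.
θ = atan2( sin Δλ · cos φ₂ , cos φ₁ · sin φ₂ − sin φ₁ · cos φ₂ · cos Δλ )
  = atan2(0.69174, -0.66893) = 134.040° → normalised to [0°, 360°): 134.040°.

134°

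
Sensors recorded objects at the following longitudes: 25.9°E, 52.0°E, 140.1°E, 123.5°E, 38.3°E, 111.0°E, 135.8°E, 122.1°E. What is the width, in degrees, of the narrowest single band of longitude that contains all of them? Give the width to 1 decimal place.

Sort the longitudes: +25.9°, +38.3°, +52.0°, +111.0°, +122.1°, +123.5°, +135.8°, +140.1°.
Eastward gaps between consecutive values (wrapping around): 12.4°, 13.7°, 59.0°, 11.1°, 1.4°, 12.3°, 4.3°, 245.8°.
Largest gap = 245.8° ⇒ minimal covering band is its complement: 360° − 245.8° = 114.2°.
Band runs from +25.9° eastward to +140.1°.

114.2°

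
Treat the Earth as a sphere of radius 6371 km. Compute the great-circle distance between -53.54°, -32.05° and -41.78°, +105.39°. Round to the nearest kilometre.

Δλ = 105.39 − -32.05 = 137.44°.
Δφ = -41.78 − -53.54 = 11.76°.
a = sin²(Δφ/2) + cos φ₁ · cos φ₂ · sin²(Δλ/2) = 0.395272.
c = 2·atan2(√a, √(1−a)) = 1.35978 rad → d = 6371·c ≈ 8663.14 km.

8663 km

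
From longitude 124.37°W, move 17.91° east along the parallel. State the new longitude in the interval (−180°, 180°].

106.46°W

Start at -124.37°; shift +17.91° → -106.46°.
-106.46° already lies in (−180°, 180°].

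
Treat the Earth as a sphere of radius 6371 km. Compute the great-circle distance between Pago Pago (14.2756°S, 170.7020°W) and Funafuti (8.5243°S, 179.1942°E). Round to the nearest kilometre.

1273 km

Δλ = 179.1942 − -170.7020 = 349.8962°; wrapped into (−180°, 180°]: -10.1038°.
Δφ = -8.5243 − -14.2756 = 5.7513°.
a = sin²(Δφ/2) + cos φ₁ · cos φ₂ · sin²(Δλ/2) = 0.009949.
c = 2·atan2(√a, √(1−a)) = 0.19982 rad → d = 6371·c ≈ 1273.04 km.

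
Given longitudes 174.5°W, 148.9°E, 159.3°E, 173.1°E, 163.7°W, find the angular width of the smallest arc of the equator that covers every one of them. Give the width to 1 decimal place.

47.4°

Sort the longitudes: -174.5°, -163.7°, +148.9°, +159.3°, +173.1°.
Eastward gaps between consecutive values (wrapping around): 10.8°, 312.6°, 10.4°, 13.8°, 12.4°.
Largest gap = 312.6° ⇒ minimal covering band is its complement: 360° − 312.6° = 47.4°.
Band runs from +148.9° eastward to -163.7°, crossing the antimeridian.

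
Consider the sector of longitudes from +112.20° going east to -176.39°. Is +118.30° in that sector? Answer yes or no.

Band width going east from +112.20° to -176.39°: ((-176.39 − 112.20) mod 360) = 71.41°.
Offset of +118.30° east of the west edge: ((118.30 − 112.20) mod 360) = 6.10°.
6.10° ≤ 71.41° ⇒ inside.

Yes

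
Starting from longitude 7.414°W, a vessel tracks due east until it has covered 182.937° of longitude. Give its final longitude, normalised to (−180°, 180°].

Start at -7.414°; shift +182.937° → +175.523°.
+175.523° already lies in (−180°, 180°].

175.523°E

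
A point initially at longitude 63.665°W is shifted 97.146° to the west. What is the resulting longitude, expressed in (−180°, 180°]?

Start at -63.665°; shift −97.146° → -160.811°.
-160.811° already lies in (−180°, 180°].

160.811°W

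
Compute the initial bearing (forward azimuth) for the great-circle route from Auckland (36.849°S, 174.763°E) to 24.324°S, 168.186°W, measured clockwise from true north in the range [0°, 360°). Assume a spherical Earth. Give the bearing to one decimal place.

Δλ = -168.186 − 174.763 = -342.949°; wrapped into (−180°, 180°]: 17.051°.
θ = atan2( sin Δλ · cos φ₂ , cos φ₁ · sin φ₂ − sin φ₁ · cos φ₂ · cos Δλ )
  = atan2(0.26719, 0.19284) = 54.180° → normalised to [0°, 360°): 54.180°.

54.2°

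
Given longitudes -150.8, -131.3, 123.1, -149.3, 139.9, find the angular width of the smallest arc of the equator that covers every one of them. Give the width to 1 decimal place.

Sort the longitudes: -150.8°, -149.3°, -131.3°, +123.1°, +139.9°.
Eastward gaps between consecutive values (wrapping around): 1.5°, 18.0°, 254.4°, 16.8°, 69.3°.
Largest gap = 254.4° ⇒ minimal covering band is its complement: 360° − 254.4° = 105.6°.
Band runs from +123.1° eastward to -131.3°, crossing the antimeridian.

105.6°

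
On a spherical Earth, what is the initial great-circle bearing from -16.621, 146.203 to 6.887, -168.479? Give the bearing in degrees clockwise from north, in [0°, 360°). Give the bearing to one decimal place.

66.0°

Δλ = -168.479 − 146.203 = -314.682°; wrapped into (−180°, 180°]: 45.318°.
θ = atan2( sin Δλ · cos φ₂ , cos φ₁ · sin φ₂ − sin φ₁ · cos φ₂ · cos Δλ )
  = atan2(0.70589, 0.31458) = 65.980° → normalised to [0°, 360°): 65.980°.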